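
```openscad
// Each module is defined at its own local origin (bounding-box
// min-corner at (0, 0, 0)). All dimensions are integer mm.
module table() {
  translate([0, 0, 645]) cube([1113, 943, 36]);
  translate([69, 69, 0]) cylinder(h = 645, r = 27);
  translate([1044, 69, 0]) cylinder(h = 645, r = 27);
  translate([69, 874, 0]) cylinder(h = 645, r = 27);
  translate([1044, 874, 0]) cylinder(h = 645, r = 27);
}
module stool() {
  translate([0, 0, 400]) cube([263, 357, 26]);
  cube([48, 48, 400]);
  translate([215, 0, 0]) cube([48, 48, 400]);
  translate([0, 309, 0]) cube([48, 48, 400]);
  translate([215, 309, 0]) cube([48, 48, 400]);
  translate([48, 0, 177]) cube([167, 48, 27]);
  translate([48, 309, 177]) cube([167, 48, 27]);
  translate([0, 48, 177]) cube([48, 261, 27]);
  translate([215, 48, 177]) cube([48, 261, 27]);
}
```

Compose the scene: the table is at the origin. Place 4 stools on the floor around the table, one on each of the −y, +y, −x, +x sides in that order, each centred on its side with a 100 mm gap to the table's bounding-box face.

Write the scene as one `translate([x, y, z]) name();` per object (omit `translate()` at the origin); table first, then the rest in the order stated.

table();
translate([425, -457, 0]) stool();
translate([425, 1043, 0]) stool();
translate([-363, 293, 0]) stool();
translate([1213, 293, 0]) stool();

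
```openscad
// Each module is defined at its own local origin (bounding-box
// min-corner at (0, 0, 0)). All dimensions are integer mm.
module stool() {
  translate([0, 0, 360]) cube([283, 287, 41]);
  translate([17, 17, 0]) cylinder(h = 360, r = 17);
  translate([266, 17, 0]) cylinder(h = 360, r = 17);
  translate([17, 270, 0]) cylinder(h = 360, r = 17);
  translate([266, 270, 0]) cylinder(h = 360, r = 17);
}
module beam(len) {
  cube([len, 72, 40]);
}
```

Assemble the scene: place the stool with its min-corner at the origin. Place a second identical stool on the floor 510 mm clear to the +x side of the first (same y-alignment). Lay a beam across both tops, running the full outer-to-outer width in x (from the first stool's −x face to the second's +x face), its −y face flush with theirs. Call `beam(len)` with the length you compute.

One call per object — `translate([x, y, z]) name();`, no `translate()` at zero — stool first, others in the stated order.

stool();
translate([793, 0, 0]) stool();
translate([0, 0, 401]) beam(1076);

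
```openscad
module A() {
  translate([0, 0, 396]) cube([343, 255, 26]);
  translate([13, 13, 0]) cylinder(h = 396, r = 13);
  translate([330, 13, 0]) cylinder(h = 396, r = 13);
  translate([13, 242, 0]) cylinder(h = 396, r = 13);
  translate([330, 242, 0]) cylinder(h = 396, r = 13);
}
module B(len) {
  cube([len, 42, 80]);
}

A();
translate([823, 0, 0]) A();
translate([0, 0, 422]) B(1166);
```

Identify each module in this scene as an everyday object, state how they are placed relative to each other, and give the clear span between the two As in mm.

A is a stool. B is a beam. A beam spans the tops of two stools. The clear span between the two stools is 480 mm.

Second stool starts at x = 823; first ends at x = 343; clear span = 823 − 343 = 480 mm.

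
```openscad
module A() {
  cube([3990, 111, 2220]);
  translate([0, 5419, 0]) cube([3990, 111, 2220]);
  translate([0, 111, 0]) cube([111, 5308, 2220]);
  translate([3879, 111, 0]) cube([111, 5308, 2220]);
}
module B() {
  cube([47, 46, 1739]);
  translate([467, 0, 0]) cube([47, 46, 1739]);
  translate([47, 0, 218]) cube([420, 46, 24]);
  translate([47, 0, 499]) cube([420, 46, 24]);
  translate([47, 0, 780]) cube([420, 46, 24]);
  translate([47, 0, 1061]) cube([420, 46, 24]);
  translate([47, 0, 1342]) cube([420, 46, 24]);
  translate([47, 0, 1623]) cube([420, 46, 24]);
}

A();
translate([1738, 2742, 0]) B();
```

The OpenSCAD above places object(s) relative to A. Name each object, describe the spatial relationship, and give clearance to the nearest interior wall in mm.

A is a house frame. B is a ladder. The ladder sits inside the house frame, centred. The clearance to the nearest interior wall is 1627 mm.

Clearances: x = 1627, y = 2631; minimum 1627 mm.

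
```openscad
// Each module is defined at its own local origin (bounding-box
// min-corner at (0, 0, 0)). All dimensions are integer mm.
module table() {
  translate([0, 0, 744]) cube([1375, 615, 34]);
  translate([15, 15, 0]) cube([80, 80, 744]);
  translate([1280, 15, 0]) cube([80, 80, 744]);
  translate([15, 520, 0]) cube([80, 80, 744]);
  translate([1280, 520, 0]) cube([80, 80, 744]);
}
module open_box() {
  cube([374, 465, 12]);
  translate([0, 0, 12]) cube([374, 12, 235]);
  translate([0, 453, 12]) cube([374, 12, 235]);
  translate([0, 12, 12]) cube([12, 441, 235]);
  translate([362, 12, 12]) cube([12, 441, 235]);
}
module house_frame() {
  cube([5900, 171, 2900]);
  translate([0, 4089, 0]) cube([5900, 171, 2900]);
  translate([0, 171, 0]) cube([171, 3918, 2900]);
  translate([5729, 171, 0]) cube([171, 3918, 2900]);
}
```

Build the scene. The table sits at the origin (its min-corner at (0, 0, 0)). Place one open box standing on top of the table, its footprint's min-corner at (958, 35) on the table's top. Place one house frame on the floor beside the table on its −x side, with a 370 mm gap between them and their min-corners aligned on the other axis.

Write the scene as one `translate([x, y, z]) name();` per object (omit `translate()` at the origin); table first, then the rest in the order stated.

table();
translate([958, 35, 778]) open_box();
translate([-6270, 0, 0]) house_frame();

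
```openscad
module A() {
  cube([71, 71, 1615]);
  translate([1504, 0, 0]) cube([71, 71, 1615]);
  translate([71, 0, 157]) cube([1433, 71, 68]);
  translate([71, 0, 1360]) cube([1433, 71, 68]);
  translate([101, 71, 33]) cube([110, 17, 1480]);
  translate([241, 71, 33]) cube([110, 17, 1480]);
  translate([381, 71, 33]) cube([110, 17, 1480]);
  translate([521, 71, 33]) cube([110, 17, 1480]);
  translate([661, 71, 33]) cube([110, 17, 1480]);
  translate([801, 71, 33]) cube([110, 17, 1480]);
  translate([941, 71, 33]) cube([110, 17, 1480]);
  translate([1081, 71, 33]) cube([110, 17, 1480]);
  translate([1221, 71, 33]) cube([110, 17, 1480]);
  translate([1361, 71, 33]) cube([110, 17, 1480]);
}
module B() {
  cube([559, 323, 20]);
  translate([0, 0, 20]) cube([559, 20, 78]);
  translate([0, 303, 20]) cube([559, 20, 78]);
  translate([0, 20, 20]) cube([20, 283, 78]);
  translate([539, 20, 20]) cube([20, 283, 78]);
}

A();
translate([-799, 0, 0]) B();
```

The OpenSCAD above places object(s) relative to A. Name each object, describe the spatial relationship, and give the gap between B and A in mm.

The open box's nearest face is 240 mm from the fence section's −x face.

A is a fence section. B is an open box. The open box is on the floor beside the fence section on its −x side. The gap between the open box and the fence section is 240 mm.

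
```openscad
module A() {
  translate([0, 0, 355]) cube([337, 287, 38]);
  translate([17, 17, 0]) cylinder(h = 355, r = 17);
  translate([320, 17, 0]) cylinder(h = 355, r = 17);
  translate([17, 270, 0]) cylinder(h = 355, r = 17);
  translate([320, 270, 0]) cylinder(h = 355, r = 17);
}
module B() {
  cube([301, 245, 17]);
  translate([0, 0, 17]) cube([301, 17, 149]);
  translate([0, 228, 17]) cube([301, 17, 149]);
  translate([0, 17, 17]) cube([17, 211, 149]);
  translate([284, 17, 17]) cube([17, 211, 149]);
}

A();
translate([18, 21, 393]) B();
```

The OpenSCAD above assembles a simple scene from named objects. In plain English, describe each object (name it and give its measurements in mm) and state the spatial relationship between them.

A is a four-legged stool. The seat is a 337×287×38 mm slab whose top surface is at z = 393 mm; four round legs, each 34 mm in diameter, run from the floor (z = 0) to the underside of the seat, each leg's axis is inset half a diameter from the nearest pair of seat edges (so the leg's bounding box is flush with the corner).

B is an open-topped rectangular box: outside dimensions 301×245×166 mm, with a uniform wall and base thickness of 17 mm. The base is a full 301×245 slab on the floor; four walls sit on top of the base. The front and back walls (the −y and +y sides) span the full width; the two side walls fit between them.

The open box is on top of the stool, centred.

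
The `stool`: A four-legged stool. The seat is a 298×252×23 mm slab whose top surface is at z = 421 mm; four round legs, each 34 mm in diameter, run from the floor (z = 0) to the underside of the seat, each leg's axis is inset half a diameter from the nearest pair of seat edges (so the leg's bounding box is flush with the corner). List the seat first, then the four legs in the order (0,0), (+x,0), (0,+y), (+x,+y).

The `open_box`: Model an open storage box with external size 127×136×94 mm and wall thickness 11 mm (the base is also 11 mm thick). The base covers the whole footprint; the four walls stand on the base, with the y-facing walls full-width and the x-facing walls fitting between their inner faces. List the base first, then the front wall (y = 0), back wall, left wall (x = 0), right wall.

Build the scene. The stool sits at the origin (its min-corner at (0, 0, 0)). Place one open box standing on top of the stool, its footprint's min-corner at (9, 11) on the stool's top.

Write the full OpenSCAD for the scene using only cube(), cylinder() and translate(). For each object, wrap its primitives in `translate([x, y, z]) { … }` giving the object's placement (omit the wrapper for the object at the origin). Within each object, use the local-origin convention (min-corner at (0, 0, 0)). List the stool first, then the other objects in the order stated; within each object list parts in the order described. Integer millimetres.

translate([0, 0, 398]) cube([298, 252, 23]);
translate([17, 17, 0]) cylinder(h = 398, r = 17);
translate([281, 17, 0]) cylinder(h = 398, r = 17);
translate([17, 235, 0]) cylinder(h = 398, r = 17);
translate([281, 235, 0]) cylinder(h = 398, r = 17);
translate([9, 11, 421]) {
  cube([127, 136, 11]);
  translate([0, 0, 11]) cube([127, 11, 83]);
  translate([0, 125, 11]) cube([127, 11, 83]);
  translate([0, 11, 11]) cube([11, 114, 83]);
  translate([116, 11, 11]) cube([11, 114, 83]);
}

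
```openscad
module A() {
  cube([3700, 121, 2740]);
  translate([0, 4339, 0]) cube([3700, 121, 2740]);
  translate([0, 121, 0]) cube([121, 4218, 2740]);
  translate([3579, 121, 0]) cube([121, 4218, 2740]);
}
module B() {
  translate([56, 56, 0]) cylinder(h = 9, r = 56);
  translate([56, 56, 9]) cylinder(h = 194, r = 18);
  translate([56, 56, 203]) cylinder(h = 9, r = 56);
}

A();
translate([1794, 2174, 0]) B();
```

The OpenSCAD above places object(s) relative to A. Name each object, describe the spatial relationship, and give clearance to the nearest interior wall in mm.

A is a house frame. B is a spool. The spool sits inside the house frame, centred. The clearance to the nearest interior wall is 1673 mm.

Clearances: x = 1673, y = 2053; minimum 1673 mm.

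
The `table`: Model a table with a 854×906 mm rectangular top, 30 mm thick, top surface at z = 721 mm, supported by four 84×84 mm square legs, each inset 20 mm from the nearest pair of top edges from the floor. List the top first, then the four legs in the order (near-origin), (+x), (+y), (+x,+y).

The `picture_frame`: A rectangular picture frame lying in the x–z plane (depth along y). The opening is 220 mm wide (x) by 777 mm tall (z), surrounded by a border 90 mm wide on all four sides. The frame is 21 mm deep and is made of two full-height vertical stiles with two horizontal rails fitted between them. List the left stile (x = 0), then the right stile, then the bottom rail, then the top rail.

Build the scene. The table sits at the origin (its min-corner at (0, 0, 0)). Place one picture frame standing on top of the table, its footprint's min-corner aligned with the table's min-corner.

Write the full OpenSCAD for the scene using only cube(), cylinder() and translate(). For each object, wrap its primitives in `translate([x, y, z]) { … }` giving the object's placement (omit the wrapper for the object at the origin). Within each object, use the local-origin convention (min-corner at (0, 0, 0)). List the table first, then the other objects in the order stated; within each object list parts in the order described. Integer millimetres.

translate([0, 0, 691]) cube([854, 906, 30]);
translate([20, 20, 0]) cube([84, 84, 691]);
translate([750, 20, 0]) cube([84, 84, 691]);
translate([20, 802, 0]) cube([84, 84, 691]);
translate([750, 802, 0]) cube([84, 84, 691]);
translate([0, 0, 721]) {
  cube([90, 21, 957]);
  translate([310, 0, 0]) cube([90, 21, 957]);
  translate([90, 0, 0]) cube([220, 21, 90]);
  translate([90, 0, 867]) cube([220, 21, 90]);
}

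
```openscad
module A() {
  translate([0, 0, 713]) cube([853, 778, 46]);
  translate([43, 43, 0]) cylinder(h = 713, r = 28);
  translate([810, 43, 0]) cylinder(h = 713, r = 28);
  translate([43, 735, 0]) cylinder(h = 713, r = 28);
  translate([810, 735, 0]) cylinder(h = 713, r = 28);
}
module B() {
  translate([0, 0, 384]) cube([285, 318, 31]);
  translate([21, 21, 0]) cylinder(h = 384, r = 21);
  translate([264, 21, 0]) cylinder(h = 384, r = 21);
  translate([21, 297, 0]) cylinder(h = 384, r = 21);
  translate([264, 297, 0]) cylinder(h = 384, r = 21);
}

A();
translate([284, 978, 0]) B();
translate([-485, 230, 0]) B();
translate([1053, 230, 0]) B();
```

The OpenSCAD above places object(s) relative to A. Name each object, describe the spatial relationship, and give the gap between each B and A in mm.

A is a table. B is a stool. Three stools sit around the table at the +y, −x, +x sides. The gap between each stool and the table is 200 mm.

Each stool's nearest face is 200 mm from the table's bounding box.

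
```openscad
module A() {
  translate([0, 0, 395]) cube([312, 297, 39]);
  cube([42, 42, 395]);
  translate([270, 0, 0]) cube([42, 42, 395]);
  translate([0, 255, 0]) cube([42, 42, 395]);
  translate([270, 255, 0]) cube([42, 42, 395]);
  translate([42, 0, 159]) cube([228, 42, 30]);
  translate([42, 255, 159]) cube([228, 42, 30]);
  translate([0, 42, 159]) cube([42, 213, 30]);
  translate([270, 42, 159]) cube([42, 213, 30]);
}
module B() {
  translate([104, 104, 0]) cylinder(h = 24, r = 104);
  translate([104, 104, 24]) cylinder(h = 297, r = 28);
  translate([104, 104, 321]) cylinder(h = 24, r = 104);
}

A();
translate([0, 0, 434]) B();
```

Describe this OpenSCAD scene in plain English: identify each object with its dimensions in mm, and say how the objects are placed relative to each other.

A is a four-legged stool. The seat is 312×297 mm, 39 mm thick, top at z = 434 mm. It stands on four square legs, each 42×42 mm in cross-section, from z = 0 to the seat underside, each flush with a corner of the seat. Four stretchers, 42 mm wide and 30 mm tall, connect adjacent legs with their undersides at z = 159 mm, each running between the inner faces of the legs it joins and aligned with the legs' outer faces on the other axis.

B is a spool: two coaxial disc flanges of radius 104 mm and thickness 24 mm, joined by a core cylinder of radius 28 mm and height 297 mm. The lower flange rests on z = 0 and the three cylinders share a vertical axis.

The spool is on top of the stool.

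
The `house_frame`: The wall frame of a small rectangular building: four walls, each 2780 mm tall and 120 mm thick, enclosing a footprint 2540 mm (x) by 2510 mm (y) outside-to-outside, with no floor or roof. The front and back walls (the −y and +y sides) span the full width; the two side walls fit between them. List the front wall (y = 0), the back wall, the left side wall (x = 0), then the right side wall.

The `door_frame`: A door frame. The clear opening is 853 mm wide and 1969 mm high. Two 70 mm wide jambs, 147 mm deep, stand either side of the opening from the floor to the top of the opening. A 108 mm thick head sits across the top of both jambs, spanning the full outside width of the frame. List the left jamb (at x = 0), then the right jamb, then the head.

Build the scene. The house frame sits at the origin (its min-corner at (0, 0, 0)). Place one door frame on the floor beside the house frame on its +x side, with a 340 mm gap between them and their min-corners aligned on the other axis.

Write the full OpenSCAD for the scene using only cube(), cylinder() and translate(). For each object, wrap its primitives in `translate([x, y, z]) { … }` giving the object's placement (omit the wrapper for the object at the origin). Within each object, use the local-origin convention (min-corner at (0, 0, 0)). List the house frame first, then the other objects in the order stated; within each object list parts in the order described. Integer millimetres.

cube([2540, 120, 2780]);
translate([0, 2390, 0]) cube([2540, 120, 2780]);
translate([0, 120, 0]) cube([120, 2270, 2780]);
translate([2420, 120, 0]) cube([120, 2270, 2780]);
translate([2880, 0, 0]) {
  cube([70, 147, 1969]);
  translate([923, 0, 0]) cube([70, 147, 1969]);
  translate([0, 0, 1969]) cube([993, 147, 108]);
}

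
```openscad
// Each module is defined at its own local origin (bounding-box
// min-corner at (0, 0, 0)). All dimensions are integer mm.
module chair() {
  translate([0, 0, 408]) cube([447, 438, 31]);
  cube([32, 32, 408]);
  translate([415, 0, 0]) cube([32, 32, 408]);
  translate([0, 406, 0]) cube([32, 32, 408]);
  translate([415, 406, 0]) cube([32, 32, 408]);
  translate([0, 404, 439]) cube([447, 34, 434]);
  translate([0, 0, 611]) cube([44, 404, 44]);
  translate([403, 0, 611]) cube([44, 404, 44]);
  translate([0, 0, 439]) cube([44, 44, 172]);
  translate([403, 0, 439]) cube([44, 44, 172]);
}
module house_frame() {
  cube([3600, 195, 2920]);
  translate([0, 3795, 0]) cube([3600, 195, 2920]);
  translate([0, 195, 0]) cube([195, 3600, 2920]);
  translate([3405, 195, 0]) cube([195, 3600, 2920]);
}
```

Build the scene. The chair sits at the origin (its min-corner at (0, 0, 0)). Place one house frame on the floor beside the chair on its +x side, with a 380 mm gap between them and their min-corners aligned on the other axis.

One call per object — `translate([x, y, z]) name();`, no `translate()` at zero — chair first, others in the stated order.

chair();
translate([827, 0, 0]) house_frame();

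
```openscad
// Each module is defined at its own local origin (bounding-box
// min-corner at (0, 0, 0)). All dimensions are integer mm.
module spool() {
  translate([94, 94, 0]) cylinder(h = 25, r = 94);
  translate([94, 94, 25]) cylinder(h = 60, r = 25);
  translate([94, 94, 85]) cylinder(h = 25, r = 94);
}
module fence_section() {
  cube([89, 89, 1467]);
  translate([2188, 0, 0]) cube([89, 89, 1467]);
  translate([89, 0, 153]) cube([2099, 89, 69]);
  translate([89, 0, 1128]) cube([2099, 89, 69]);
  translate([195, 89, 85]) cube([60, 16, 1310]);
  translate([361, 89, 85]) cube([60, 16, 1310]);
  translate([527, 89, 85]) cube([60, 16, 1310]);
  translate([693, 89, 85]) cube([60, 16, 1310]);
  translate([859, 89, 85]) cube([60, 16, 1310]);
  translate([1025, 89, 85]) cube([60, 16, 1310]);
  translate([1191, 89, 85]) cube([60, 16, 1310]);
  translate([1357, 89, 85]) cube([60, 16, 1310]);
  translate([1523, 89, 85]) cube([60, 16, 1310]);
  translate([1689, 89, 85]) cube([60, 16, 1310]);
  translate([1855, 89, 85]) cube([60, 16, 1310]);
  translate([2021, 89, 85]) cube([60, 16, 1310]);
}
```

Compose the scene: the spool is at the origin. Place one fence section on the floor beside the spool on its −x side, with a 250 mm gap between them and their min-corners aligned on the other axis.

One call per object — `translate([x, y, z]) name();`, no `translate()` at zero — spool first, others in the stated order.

spool();
translate([-2527, 0, 0]) fence_section();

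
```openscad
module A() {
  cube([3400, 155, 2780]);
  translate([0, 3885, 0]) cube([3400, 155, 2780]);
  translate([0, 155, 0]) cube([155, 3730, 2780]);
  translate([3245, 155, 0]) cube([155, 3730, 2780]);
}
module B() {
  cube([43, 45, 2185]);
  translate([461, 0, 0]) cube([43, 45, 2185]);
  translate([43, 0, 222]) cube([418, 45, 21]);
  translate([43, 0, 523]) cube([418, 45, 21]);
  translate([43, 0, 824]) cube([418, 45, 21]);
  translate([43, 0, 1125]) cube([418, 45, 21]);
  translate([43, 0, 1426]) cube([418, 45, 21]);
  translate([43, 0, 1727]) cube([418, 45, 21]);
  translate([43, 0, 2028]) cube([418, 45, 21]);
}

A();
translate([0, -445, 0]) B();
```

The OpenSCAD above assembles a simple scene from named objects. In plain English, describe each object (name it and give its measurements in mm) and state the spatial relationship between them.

A is the wall frame of a small rectangular building: four walls, each 2780 mm tall and 155 mm thick, enclosing a footprint 3400 mm (x) by 4040 mm (y) outside-to-outside, with no floor or roof. The front and back walls (the −y and +y sides) span the full width; the two side walls fit between them.

B is a straight ladder. Two 43×45 mm vertical rails, 2185 mm tall, stand 504 mm apart (outside-to-outside) with their front faces coplanar on the −y side. 7 rungs, each 45 mm deep and 21 mm tall, span between the inner faces of the rails, front faces flush with the rails. The lowest rung's underside is at z = 222 mm and rungs are spaced 301 mm apart (underside to underside).

The ladder is on the floor beside the house frame on its −y side.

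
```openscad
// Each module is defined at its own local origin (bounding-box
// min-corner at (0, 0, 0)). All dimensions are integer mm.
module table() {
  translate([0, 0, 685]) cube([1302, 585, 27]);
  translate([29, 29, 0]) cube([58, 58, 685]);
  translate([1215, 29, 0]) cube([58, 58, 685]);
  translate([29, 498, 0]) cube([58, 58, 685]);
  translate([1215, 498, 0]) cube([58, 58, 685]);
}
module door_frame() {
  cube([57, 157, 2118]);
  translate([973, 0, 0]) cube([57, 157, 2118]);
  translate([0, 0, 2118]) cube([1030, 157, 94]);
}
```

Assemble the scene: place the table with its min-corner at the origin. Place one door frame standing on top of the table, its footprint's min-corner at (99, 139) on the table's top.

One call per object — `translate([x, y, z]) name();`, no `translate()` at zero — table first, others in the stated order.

table();
translate([99, 139, 712]) door_frame();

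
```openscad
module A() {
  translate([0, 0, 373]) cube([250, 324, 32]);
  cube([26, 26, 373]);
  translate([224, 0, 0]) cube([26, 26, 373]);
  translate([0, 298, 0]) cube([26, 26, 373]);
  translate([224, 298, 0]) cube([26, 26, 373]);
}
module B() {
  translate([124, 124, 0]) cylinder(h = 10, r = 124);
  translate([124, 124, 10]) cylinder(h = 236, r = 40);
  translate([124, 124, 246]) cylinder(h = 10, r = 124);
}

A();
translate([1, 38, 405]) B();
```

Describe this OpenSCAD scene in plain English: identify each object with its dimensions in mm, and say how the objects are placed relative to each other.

A is a four-legged stool. The seat is 250×324 mm, 32 mm thick, top at z = 405 mm. It stands on four square legs, each 26×26 mm in cross-section, from z = 0 to the seat underside, each flush with a corner of the seat.

B is a spool: two coaxial disc flanges of radius 124 mm and thickness 10 mm, joined by a core cylinder of radius 40 mm and height 236 mm. The lower flange rests on z = 0 and the three cylinders share a vertical axis.

The spool is on top of the stool, centred.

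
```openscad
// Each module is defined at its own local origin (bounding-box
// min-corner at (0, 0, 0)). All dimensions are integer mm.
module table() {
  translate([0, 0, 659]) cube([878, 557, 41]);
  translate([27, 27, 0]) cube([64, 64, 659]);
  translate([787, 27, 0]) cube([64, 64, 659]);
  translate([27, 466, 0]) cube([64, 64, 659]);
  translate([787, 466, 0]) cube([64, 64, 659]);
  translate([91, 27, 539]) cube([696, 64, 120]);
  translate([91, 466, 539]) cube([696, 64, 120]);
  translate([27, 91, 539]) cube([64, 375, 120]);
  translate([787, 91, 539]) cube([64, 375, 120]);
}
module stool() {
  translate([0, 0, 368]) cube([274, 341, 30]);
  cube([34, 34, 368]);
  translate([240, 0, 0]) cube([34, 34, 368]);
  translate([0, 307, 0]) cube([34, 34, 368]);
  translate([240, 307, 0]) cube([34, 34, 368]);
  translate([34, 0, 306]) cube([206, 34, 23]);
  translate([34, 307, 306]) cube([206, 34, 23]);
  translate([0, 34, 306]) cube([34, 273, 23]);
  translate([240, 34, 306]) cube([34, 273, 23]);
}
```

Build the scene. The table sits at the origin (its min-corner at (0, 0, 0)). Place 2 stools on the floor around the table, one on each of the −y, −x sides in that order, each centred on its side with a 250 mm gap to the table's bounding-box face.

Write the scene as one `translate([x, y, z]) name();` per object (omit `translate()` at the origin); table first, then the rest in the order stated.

table();
translate([302, -591, 0]) stool();
translate([-524, 108, 0]) stool();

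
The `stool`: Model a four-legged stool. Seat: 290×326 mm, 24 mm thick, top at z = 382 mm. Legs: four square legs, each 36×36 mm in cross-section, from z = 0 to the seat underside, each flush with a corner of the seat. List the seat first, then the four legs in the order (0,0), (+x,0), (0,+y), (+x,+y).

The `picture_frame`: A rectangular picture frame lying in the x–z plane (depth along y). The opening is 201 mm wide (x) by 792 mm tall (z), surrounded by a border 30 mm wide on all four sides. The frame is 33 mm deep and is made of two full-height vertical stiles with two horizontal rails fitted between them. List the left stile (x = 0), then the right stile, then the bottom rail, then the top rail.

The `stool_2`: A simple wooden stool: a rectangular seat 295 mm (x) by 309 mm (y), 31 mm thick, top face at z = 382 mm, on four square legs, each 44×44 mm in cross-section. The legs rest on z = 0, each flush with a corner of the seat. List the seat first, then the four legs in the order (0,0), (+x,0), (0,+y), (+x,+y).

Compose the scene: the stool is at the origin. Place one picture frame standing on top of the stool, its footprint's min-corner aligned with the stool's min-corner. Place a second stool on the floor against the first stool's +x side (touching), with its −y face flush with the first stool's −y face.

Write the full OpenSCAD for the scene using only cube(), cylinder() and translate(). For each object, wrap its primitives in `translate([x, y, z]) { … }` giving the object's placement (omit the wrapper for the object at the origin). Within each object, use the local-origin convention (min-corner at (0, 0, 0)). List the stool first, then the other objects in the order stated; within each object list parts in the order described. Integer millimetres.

translate([0, 0, 358]) cube([290, 326, 24]);
cube([36, 36, 358]);
translate([254, 0, 0]) cube([36, 36, 358]);
translate([0, 290, 0]) cube([36, 36, 358]);
translate([254, 290, 0]) cube([36, 36, 358]);
translate([0, 0, 382]) {
  cube([30, 33, 852]);
  translate([231, 0, 0]) cube([30, 33, 852]);
  translate([30, 0, 0]) cube([201, 33, 30]);
  translate([30, 0, 822]) cube([201, 33, 30]);
}
translate([290, 0, 0]) {
  translate([0, 0, 351]) cube([295, 309, 31]);
  cube([44, 44, 351]);
  translate([251, 0, 0]) cube([44, 44, 351]);
  translate([0, 265, 0]) cube([44, 44, 351]);
  translate([251, 265, 0]) cube([44, 44, 351]);
}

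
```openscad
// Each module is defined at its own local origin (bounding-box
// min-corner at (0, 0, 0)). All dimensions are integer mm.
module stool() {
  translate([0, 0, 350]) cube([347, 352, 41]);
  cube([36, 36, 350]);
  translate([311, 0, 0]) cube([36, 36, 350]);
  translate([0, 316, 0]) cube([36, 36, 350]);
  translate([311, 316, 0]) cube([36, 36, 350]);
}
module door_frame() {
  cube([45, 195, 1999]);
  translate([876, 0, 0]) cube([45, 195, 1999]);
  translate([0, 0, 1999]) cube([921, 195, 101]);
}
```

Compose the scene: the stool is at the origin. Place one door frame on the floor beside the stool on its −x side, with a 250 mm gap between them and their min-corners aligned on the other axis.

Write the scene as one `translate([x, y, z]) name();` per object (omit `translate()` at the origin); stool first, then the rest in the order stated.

stool();
translate([-1171, 0, 0]) door_frame();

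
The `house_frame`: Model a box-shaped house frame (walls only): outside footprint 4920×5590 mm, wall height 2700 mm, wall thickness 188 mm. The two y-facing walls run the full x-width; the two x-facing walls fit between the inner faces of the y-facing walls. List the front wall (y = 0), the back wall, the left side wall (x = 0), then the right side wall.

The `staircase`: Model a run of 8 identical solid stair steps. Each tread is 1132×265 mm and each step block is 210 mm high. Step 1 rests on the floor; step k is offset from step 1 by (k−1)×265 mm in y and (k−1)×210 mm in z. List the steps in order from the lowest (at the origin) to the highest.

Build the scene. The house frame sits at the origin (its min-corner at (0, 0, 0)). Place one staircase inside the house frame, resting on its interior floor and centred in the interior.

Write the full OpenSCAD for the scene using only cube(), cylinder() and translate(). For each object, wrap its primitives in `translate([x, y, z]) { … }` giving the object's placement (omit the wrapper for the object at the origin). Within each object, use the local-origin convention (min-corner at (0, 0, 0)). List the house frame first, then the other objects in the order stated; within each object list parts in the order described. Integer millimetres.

cube([4920, 188, 2700]);
translate([0, 5402, 0]) cube([4920, 188, 2700]);
translate([0, 188, 0]) cube([188, 5214, 2700]);
translate([4732, 188, 0]) cube([188, 5214, 2700]);
translate([1894, 1735, 0]) {
  cube([1132, 265, 210]);
  translate([0, 265, 210]) cube([1132, 265, 210]);
  translate([0, 530, 420]) cube([1132, 265, 210]);
  translate([0, 795, 630]) cube([1132, 265, 210]);
  translate([0, 1060, 840]) cube([1132, 265, 210]);
  translate([0, 1325, 1050]) cube([1132, 265, 210]);
  translate([0, 1590, 1260]) cube([1132, 265, 210]);
  translate([0, 1855, 1470]) cube([1132, 265, 210]);
}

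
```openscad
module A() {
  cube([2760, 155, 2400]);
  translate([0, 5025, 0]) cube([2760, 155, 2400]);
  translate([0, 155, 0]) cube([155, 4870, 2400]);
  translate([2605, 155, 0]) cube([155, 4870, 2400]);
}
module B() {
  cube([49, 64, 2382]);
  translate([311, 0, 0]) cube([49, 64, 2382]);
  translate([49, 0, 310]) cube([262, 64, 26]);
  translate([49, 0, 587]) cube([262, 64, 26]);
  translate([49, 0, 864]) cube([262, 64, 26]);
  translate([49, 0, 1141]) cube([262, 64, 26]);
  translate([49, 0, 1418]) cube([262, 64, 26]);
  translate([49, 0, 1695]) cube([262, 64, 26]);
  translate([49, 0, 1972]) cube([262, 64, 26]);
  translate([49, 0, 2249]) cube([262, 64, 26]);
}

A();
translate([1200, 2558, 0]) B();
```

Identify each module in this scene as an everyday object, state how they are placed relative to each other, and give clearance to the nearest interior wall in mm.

Clearances: x = 1045, y = 2403; minimum 1045 mm.

A is a house frame. B is a ladder. The ladder sits inside the house frame, centred. The clearance to the nearest interior wall is 1045 mm.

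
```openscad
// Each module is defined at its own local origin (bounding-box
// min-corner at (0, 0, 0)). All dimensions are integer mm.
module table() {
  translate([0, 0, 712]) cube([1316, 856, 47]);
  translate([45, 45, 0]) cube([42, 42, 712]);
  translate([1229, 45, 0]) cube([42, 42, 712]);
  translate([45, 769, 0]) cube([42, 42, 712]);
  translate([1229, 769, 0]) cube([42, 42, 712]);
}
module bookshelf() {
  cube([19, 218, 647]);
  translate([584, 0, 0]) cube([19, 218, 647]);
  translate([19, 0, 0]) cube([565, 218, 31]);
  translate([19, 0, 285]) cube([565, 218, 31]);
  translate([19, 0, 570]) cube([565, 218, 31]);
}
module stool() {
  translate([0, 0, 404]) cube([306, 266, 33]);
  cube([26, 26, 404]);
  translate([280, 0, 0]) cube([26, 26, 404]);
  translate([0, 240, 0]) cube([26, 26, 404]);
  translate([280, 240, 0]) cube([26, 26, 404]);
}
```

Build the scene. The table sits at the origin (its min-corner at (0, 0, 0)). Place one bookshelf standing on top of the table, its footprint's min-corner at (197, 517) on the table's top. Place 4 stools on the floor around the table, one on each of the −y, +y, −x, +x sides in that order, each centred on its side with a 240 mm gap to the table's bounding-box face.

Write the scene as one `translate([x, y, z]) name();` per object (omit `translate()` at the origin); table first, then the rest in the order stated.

table();
translate([197, 517, 759]) bookshelf();
translate([505, -506, 0]) stool();
translate([505, 1096, 0]) stool();
translate([-546, 295, 0]) stool();
translate([1556, 295, 0]) stool();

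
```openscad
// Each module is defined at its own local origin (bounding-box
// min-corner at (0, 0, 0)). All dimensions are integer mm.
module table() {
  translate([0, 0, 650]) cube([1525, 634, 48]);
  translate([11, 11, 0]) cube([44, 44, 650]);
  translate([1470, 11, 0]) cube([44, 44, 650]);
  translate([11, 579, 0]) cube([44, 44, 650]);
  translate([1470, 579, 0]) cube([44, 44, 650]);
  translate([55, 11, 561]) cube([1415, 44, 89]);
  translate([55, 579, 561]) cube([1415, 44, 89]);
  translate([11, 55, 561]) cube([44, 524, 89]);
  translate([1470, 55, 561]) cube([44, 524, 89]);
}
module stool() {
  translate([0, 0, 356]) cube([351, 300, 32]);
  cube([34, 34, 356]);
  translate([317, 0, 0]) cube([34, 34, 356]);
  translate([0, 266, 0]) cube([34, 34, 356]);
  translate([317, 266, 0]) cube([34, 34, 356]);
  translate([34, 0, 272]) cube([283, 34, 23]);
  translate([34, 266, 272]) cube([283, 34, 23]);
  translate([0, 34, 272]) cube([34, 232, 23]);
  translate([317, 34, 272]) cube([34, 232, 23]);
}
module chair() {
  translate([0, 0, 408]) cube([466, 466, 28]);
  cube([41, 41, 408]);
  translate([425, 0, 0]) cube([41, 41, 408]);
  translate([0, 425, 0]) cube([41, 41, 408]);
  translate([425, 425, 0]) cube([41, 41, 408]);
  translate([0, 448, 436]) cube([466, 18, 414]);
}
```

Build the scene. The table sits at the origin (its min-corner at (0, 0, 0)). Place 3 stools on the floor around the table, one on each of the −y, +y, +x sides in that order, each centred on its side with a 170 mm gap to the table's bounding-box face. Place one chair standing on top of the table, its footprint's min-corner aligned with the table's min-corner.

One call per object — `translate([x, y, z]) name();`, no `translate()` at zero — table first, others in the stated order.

table();
translate([587, -470, 0]) stool();
translate([587, 804, 0]) stool();
translate([1695, 167, 0]) stool();
translate([0, 0, 698]) chair();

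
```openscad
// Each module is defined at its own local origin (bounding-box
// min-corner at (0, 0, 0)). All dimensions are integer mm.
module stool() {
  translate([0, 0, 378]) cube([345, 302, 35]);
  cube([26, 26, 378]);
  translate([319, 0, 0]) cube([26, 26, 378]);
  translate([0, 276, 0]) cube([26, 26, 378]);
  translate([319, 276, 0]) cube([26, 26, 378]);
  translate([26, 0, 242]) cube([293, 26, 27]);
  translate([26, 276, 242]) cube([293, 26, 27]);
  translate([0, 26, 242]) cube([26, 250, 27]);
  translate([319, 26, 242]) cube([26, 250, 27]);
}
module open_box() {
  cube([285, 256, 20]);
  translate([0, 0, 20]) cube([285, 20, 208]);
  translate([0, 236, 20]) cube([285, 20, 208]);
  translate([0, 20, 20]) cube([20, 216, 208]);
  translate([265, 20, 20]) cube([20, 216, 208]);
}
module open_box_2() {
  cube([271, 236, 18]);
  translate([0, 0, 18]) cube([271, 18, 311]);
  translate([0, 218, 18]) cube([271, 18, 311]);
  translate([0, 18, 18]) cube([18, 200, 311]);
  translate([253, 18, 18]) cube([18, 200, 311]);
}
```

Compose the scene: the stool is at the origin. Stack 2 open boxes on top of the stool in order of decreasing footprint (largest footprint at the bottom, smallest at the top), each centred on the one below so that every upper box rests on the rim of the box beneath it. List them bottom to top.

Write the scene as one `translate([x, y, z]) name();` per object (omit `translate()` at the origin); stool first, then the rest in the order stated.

stool();
translate([30, 23, 413]) open_box();
translate([37, 33, 641]) open_box_2();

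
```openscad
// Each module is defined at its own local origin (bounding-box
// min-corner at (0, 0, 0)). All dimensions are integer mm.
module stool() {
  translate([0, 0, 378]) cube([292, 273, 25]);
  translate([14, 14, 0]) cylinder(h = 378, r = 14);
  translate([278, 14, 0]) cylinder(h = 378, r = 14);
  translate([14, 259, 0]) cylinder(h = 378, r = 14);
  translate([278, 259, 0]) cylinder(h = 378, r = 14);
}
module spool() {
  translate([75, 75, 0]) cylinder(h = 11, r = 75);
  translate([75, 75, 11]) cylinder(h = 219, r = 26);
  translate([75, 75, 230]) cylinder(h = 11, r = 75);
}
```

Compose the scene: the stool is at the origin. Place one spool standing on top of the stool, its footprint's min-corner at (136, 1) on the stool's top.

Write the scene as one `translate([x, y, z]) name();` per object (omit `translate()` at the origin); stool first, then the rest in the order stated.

stool();
translate([136, 1, 403]) spool();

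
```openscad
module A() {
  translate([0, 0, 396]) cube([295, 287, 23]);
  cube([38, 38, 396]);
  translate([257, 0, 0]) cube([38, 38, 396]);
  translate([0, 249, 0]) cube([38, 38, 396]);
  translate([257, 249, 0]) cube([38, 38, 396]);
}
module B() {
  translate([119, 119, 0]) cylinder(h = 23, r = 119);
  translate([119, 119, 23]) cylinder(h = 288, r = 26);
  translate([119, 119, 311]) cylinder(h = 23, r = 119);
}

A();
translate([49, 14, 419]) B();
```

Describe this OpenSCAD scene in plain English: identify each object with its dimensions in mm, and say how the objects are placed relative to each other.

A is a four-legged stool. The seat is a 295×287×23 mm slab whose top surface is at z = 419 mm; four square legs, each 38×38 mm in cross-section, run from the floor (z = 0) to the underside of the seat, each flush with a corner of the seat.

B is a spool: two coaxial disc flanges of radius 119 mm and thickness 23 mm, joined by a core cylinder of radius 26 mm and height 288 mm. The lower flange rests on z = 0 and the three cylinders share a vertical axis.

The spool is on top of the stool.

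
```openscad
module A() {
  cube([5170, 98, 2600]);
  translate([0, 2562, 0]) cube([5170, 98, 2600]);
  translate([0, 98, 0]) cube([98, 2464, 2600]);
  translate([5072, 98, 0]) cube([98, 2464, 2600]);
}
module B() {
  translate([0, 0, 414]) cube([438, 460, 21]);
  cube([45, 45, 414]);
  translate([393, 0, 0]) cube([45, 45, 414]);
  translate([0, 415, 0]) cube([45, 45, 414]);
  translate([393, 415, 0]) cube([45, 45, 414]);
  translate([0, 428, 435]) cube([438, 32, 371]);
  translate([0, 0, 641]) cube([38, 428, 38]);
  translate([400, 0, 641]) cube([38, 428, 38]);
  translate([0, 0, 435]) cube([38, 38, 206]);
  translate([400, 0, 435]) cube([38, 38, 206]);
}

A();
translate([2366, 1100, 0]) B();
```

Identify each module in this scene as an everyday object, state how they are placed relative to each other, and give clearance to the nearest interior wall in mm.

A is a house frame. B is a chair. The chair sits inside the house frame, centred. The clearance to the nearest interior wall is 1002 mm.

Clearances: x = 2268, y = 1002; minimum 1002 mm.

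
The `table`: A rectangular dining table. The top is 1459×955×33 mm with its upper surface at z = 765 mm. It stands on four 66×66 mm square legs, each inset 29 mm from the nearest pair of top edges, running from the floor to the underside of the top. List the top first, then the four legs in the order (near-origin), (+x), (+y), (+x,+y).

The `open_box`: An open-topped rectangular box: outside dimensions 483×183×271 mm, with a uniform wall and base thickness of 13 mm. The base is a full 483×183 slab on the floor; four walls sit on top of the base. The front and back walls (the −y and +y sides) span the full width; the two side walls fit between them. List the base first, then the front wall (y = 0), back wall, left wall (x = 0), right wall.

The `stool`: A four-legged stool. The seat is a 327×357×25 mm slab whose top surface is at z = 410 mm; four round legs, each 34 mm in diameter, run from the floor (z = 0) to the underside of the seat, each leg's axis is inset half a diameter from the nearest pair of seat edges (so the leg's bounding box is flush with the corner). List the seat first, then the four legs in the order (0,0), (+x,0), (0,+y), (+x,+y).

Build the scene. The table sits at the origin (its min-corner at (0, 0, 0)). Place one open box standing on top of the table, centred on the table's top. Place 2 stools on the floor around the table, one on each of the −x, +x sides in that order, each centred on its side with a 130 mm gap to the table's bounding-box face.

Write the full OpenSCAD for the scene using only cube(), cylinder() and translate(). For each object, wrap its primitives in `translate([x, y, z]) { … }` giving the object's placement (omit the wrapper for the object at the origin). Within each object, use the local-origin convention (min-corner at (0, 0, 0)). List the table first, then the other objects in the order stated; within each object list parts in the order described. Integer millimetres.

translate([0, 0, 732]) cube([1459, 955, 33]);
translate([29, 29, 0]) cube([66, 66, 732]);
translate([1364, 29, 0]) cube([66, 66, 732]);
translate([29, 860, 0]) cube([66, 66, 732]);
translate([1364, 860, 0]) cube([66, 66, 732]);
translate([488, 386, 765]) {
  cube([483, 183, 13]);
  translate([0, 0, 13]) cube([483, 13, 258]);
  translate([0, 170, 13]) cube([483, 13, 258]);
  translate([0, 13, 13]) cube([13, 157, 258]);
  translate([470, 13, 13]) cube([13, 157, 258]);
}
translate([-457, 299, 0]) {
  translate([0, 0, 385]) cube([327, 357, 25]);
  translate([17, 17, 0]) cylinder(h = 385, r = 17);
  translate([310, 17, 0]) cylinder(h = 385, r = 17);
  translate([17, 340, 0]) cylinder(h = 385, r = 17);
  translate([310, 340, 0]) cylinder(h = 385, r = 17);
}
translate([1589, 299, 0]) {
  translate([0, 0, 385]) cube([327, 357, 25]);
  translate([17, 17, 0]) cylinder(h = 385, r = 17);
  translate([310, 17, 0]) cylinder(h = 385, r = 17);
  translate([17, 340, 0]) cylinder(h = 385, r = 17);
  translate([310, 340, 0]) cylinder(h = 385, r = 17);
}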